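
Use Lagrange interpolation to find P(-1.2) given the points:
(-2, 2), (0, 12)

Lagrange interpolation formula:
P(x) = Σ yᵢ × Lᵢ(x)
where Lᵢ(x) = Π_{j≠i} (x - xⱼ)/(xᵢ - xⱼ)

L_0(-1.2) = (-1.2 - 0)/(-2 - 0) = 0.600000
L_1(-1.2) = (-1.2 - (-2))/(0 - (-2)) = 0.400000

P(-1.2) = 2×L_0(-1.2) + 12×L_1(-1.2)
P(-1.2) = 6.000000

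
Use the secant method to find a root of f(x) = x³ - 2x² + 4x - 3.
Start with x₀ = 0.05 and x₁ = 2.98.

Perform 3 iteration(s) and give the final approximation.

f(x) = x³ - 2x² + 4x - 3
x₀ = 0.05, x₁ = 2.98

Secant formula: x_{n+1} = x_n - f(x_n)(x_n - x_{n-1})/(f(x_n) - f(x_{n-1}))

Iteration 1:
  f(0.050000) = -2.804875
  f(2.980000) = 17.622792
  x_2 = 2.980000 - 17.622792×(2.980000 - 0.050000)/(17.622792 - (-2.804875))
       = 0.452311
Iteration 2:
  f(2.980000) = 17.622792
  f(0.452311) = -1.507389
  x_3 = 0.452311 - (-1.507389)×(0.452311 - 2.980000)/(-1.507389 - 17.622792)
       = 0.651484
Iteration 3:
  f(0.452311) = -1.507389
  f(0.651484) = -0.966416
  x_4 = 0.651484 - (-0.966416)×(0.651484 - 0.452311)/(-0.966416 - (-1.507389))
       = 1.007294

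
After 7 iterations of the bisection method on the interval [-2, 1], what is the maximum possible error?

Bisection error bound: |error| ≤ (b-a)/2^n
|error| ≤ (1 - (-2))/2^7 = 3/2^7
|error| ≤ 0.0234375000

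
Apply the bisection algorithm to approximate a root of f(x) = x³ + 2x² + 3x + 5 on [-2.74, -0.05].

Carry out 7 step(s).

f(x) = x³ + 2x² + 3x + 5
Initial interval: [-2.74, -0.05]

Iteration 1:
  c_1 = (-2.740000 + (-0.050000))/2 = -1.395000
  f(c_1) = f(-1.395000) = 1.992345
  f(a) × f(c) < 0, new interval: [-2.740000, -1.395000]
Iteration 2:
  c_2 = (-2.740000 + (-1.395000))/2 = -2.067500
  f(c_2) = f(-2.067500) = -1.491033
  f(a) × f(c) ≥ 0, new interval: [-2.067500, -1.395000]
Iteration 3:
  c_3 = (-2.067500 + (-1.395000))/2 = -1.731250
  f(c_3) = f(-1.731250) = 0.611755
  f(a) × f(c) < 0, new interval: [-2.067500, -1.731250]
Iteration 4:
  c_4 = (-2.067500 + (-1.731250))/2 = -1.899375
  f(c_4) = f(-1.899375) = -0.335108
  f(a) × f(c) ≥ 0, new interval: [-1.899375, -1.731250]
Iteration 5:
  c_5 = (-1.899375 + (-1.731250))/2 = -1.815313
  f(c_5) = f(-1.815313) = 0.162674
  f(a) × f(c) < 0, new interval: [-1.899375, -1.815313]
Iteration 6:
  c_6 = (-1.899375 + (-1.815313))/2 = -1.857344
  f(c_6) = f(-1.857344) = -0.079906
  f(a) × f(c) ≥ 0, new interval: [-1.857344, -1.815313]
Iteration 7:
  c_7 = (-1.857344 + (-1.815313))/2 = -1.836328
  f(c_7) = f(-1.836328) = 0.042934
  f(a) × f(c) < 0, new interval: [-1.857344, -1.836328]

After 7 iteration(s), the approximation is c_7 = -1.836328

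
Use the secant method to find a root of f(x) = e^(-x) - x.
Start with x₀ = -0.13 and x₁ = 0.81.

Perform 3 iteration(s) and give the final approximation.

f(x) = e^(-x) - x
x₀ = -0.13, x₁ = 0.81

Secant formula: x_{n+1} = x_n - f(x_n)(x_n - x_{n-1})/(f(x_n) - f(x_{n-1}))

Iteration 1:
  f(-0.130000) = 1.268828
  f(0.810000) = -0.365142
  x_2 = 0.810000 - (-0.365142)×(0.810000 - (-0.130000))/(-0.365142 - 1.268828)
       = 0.599939
Iteration 2:
  f(0.810000) = -0.365142
  f(0.599939) = -0.051094
  x_3 = 0.599939 - (-0.051094)×(0.599939 - 0.810000)/(-0.051094 - (-0.365142))
       = 0.565763
Iteration 3:
  f(0.599939) = -0.051094
  f(0.565763) = 0.002163
  x_4 = 0.565763 - 0.002163×(0.565763 - 0.599939)/(0.002163 - (-0.051094))
       = 0.567151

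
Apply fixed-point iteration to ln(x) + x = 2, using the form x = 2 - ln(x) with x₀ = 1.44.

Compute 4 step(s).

Equation: ln(x) + x = 2
Fixed-point form: x = 2 - ln(x)
x₀ = 1.44

x_1 = g(1.440000) = 1.635357
x_2 = g(1.635357) = 1.508139
x_3 = g(1.508139) = 1.589124
x_4 = g(1.589124) = 1.536817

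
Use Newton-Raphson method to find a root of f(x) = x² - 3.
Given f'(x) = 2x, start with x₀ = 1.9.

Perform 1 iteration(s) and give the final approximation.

f(x) = x² - 3
f'(x) = 2x
x₀ = 1.9

Newton-Raphson formula: x_{n+1} = x_n - f(x_n)/f'(x_n)

Iteration 1:
  f(1.900000) = 0.610000
  f'(1.900000) = 3.800000
  x_1 = 1.900000 - 0.610000/3.800000 = 1.739474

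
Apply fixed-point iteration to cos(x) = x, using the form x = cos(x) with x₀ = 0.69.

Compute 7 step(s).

Equation: cos(x) = x
Fixed-point form: x = cos(x)
x₀ = 0.69

x_1 = g(0.690000) = 0.771246
x_2 = g(0.771246) = 0.717043
x_3 = g(0.717043) = 0.753752
x_4 = g(0.753752) = 0.729126
x_5 = g(0.729126) = 0.745757
x_6 = g(0.745757) = 0.734574
x_7 = g(0.734574) = 0.742116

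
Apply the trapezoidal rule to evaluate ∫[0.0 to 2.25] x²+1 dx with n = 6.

f(x) = x²+1
a = 0.0, b = 2.25, n = 6
h = (b - a)/n = 0.375000

Trapezoidal rule: (h/2)[f(x₀) + 2f(x₁) + 2f(x₂) + ... + f(xₙ)]

x_0 = 0.0000, f(x_0) = 1.000000, coefficient = 1
x_1 = 0.3750, f(x_1) = 1.140625, coefficient = 2
x_2 = 0.7500, f(x_2) = 1.562500, coefficient = 2
x_3 = 1.1250, f(x_3) = 2.265625, coefficient = 2
x_4 = 1.5000, f(x_4) = 3.250000, coefficient = 2
x_5 = 1.8750, f(x_5) = 4.515625, coefficient = 2
x_6 = 2.2500, f(x_6) = 6.062500, coefficient = 1

I ≈ (0.375000/2) × 32.531250 = 6.099609
Exact value: 6.046875
Error: 0.052734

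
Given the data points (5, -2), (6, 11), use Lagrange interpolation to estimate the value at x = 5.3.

Lagrange interpolation formula:
P(x) = Σ yᵢ × Lᵢ(x)
where Lᵢ(x) = Π_{j≠i} (x - xⱼ)/(xᵢ - xⱼ)

L_0(5.3) = (5.3 - 6)/(5 - 6) = 0.700000
L_1(5.3) = (5.3 - 5)/(6 - 5) = 0.300000

P(5.3) = (-2)×L_0(5.3) + 11×L_1(5.3)
P(5.3) = 1.900000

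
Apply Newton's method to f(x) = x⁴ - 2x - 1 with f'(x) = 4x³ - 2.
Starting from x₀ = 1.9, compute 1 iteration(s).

f(x) = x⁴ - 2x - 1
f'(x) = 4x³ - 2
x₀ = 1.9

Newton-Raphson formula: x_{n+1} = x_n - f(x_n)/f'(x_n)

Iteration 1:
  f(1.900000) = 8.232100
  f'(1.900000) = 25.436000
  x_1 = 1.900000 - 8.232100/25.436000 = 1.576360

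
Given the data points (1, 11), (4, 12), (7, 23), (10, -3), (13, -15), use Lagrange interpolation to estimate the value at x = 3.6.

Lagrange interpolation formula:
P(x) = Σ yᵢ × Lᵢ(x)
where Lᵢ(x) = Π_{j≠i} (x - xⱼ)/(xᵢ - xⱼ)

L_0(3.6) = (3.6 - 4)/(1 - 4) × (3.6 - 7)/(1 - 7) × (3.6 - 10)/(1 - 10) × (3.6 - 13)/(1 - 13) = 0.042087
L_1(3.6) = (3.6 - 1)/(4 - 1) × (3.6 - 7)/(4 - 7) × (3.6 - 10)/(4 - 10) × (3.6 - 13)/(4 - 13) = 1.094268
L_2(3.6) = (3.6 - 1)/(7 - 1) × (3.6 - 4)/(7 - 4) × (3.6 - 10)/(7 - 10) × (3.6 - 13)/(7 - 13) = -0.193106
L_3(3.6) = (3.6 - 1)/(10 - 1) × (3.6 - 4)/(10 - 4) × (3.6 - 7)/(10 - 7) × (3.6 - 13)/(10 - 13) = 0.068392
L_4(3.6) = (3.6 - 1)/(13 - 1) × (3.6 - 4)/(13 - 4) × (3.6 - 7)/(13 - 7) × (3.6 - 10)/(13 - 10) = -0.011641

P(3.6) = 11×L_0(3.6) + 12×L_1(3.6) + 23×L_2(3.6) + (-3)×L_3(3.6) + (-15)×L_4(3.6)
P(3.6) = 9.122179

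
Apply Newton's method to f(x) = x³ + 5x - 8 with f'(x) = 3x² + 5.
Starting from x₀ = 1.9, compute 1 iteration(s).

f(x) = x³ + 5x - 8
f'(x) = 3x² + 5
x₀ = 1.9

Newton-Raphson formula: x_{n+1} = x_n - f(x_n)/f'(x_n)

Iteration 1:
  f(1.900000) = 8.359000
  f'(1.900000) = 15.830000
  x_1 = 1.900000 - 8.359000/15.830000 = 1.371952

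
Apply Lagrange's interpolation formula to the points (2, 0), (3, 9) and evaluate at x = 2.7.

Lagrange interpolation formula:
P(x) = Σ yᵢ × Lᵢ(x)
where Lᵢ(x) = Π_{j≠i} (x - xⱼ)/(xᵢ - xⱼ)

L_0(2.7) = (2.7 - 3)/(2 - 3) = 0.300000
L_1(2.7) = (2.7 - 2)/(3 - 2) = 0.700000

P(2.7) = 0×L_0(2.7) + 9×L_1(2.7)
P(2.7) = 6.300000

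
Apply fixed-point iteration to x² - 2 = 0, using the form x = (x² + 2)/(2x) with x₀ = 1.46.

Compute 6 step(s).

Equation: x² - 2 = 0
Fixed-point form: x = (x² + 2)/(2x)
x₀ = 1.46

x_1 = g(1.460000) = 1.414932
x_2 = g(1.414932) = 1.414214
x_3 = g(1.414214) = 1.414214
x_4 = g(1.414214) = 1.414214
x_5 = g(1.414214) = 1.414214
x_6 = g(1.414214) = 1.414214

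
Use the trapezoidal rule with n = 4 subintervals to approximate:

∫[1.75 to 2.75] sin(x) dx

f(x) = sin(x)
a = 1.75, b = 2.75, n = 4
h = (b - a)/n = 0.250000

Trapezoidal rule: (h/2)[f(x₀) + 2f(x₁) + 2f(x₂) + ... + f(xₙ)]

x_0 = 1.7500, f(x_0) = 0.983986, coefficient = 1
x_1 = 2.0000, f(x_1) = 0.909297, coefficient = 2
x_2 = 2.2500, f(x_2) = 0.778073, coefficient = 2
x_3 = 2.5000, f(x_3) = 0.598472, coefficient = 2
x_4 = 2.7500, f(x_4) = 0.381661, coefficient = 1

I ≈ (0.250000/2) × 5.937332 = 0.742167
Exact value: 0.746056
Error: 0.003890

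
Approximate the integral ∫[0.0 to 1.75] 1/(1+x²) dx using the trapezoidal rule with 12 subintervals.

f(x) = 1/(1+x²)
a = 0.0, b = 1.75, n = 12
h = (b - a)/n = 0.145833

Trapezoidal rule: (h/2)[f(x₀) + 2f(x₁) + 2f(x₂) + ... + f(xₙ)]

x_0 = 0.0000, f(x_0) = 1.000000, coefficient = 1
x_1 = 0.1458, f(x_1) = 0.979176, coefficient = 2
x_2 = 0.2917, f(x_2) = 0.921600, coefficient = 2
x_3 = 0.4375, f(x_3) = 0.839344, coefficient = 2
x_4 = 0.5833, f(x_4) = 0.746114, coefficient = 2
x_5 = 0.7292, f(x_5) = 0.652876, coefficient = 2
x_6 = 0.8750, f(x_6) = 0.566372, coefficient = 2
x_7 = 1.0208, f(x_7) = 0.489692, coefficient = 2
x_8 = 1.1667, f(x_8) = 0.423529, coefficient = 2
x_9 = 1.3125, f(x_9) = 0.367288, coefficient = 2
x_10 = 1.4583, f(x_10) = 0.319822, coefficient = 2
x_11 = 1.6042, f(x_11) = 0.279849, coefficient = 2
x_12 = 1.7500, f(x_12) = 0.246154, coefficient = 1

I ≈ (0.145833/2) × 14.417480 = 1.051275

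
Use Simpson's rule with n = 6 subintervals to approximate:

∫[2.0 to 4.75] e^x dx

f(x) = e^x
a = 2.0, b = 4.75, n = 6
h = (b - a)/n = 0.458333

Simpson's rule: (h/3)[f(x₀) + 4f(x₁) + 2f(x₂) + ... + f(xₙ)]

x_0 = 2.0000, f(x_0) = 7.389056, coefficient = 1
x_1 = 2.4583, f(x_1) = 11.685320, coefficient = 4
x_2 = 2.9167, f(x_2) = 18.479586, coefficient = 2
x_3 = 3.3750, f(x_3) = 29.224284, coefficient = 4
x_4 = 3.8333, f(x_4) = 46.216336, coefficient = 2
x_5 = 4.2917, f(x_5) = 73.088181, coefficient = 4
x_6 = 4.7500, f(x_6) = 115.584285, coefficient = 1

I ≈ (0.458333/3) × 708.356322 = 108.221105
Exact value: 108.195228
Error: 0.025876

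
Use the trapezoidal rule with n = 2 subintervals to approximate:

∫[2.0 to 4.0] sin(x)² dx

f(x) = sin(x)²
a = 2.0, b = 4.0, n = 2
h = (b - a)/n = 1.000000

Trapezoidal rule: (h/2)[f(x₀) + 2f(x₁) + 2f(x₂) + ... + f(xₙ)]

x_0 = 2.0000, f(x_0) = 0.826822, coefficient = 1
x_1 = 3.0000, f(x_1) = 0.019915, coefficient = 2
x_2 = 4.0000, f(x_2) = 0.572750, coefficient = 1

I ≈ (1.000000/2) × 1.439402 = 0.719701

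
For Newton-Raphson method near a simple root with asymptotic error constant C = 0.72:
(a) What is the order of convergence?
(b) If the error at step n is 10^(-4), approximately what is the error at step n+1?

(a) Newton-Raphson has quadratic (order 2) convergence near simple roots.
    This means |e_{n+1}| ≈ C|e_n|².

(b) With |e_n| = 10^(-4) and C = 0.72:
    |e_{n+1}| ≈ 0.72 × (10^(-4))² = 0.72 × 10^(-8)

(a) 2 (quadratic); (b) |e_{n+1}| ≈ 7.200e-09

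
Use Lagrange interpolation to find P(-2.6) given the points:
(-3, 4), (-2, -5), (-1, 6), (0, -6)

Lagrange interpolation formula:
P(x) = Σ yᵢ × Lᵢ(x)
where Lᵢ(x) = Π_{j≠i} (x - xⱼ)/(xᵢ - xⱼ)

L_0(-2.6) = (-2.6 - (-2))/(-3 - (-2)) × (-2.6 - (-1))/(-3 - (-1)) × (-2.6 - 0)/(-3 - 0) = 0.416000
L_1(-2.6) = (-2.6 - (-3))/(-2 - (-3)) × (-2.6 - (-1))/(-2 - (-1)) × (-2.6 - 0)/(-2 - 0) = 0.832000
L_2(-2.6) = (-2.6 - (-3))/(-1 - (-3)) × (-2.6 - (-2))/(-1 - (-2)) × (-2.6 - 0)/(-1 - 0) = -0.312000
L_3(-2.6) = (-2.6 - (-3))/(0 - (-3)) × (-2.6 - (-2))/(0 - (-2)) × (-2.6 - (-1))/(0 - (-1)) = 0.064000

P(-2.6) = 4×L_0(-2.6) + (-5)×L_1(-2.6) + 6×L_2(-2.6) + (-6)×L_3(-2.6)
P(-2.6) = -4.752000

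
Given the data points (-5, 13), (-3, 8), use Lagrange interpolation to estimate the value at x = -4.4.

Lagrange interpolation formula:
P(x) = Σ yᵢ × Lᵢ(x)
where Lᵢ(x) = Π_{j≠i} (x - xⱼ)/(xᵢ - xⱼ)

L_0(-4.4) = (-4.4 - (-3))/(-5 - (-3)) = 0.700000
L_1(-4.4) = (-4.4 - (-5))/(-3 - (-5)) = 0.300000

P(-4.4) = 13×L_0(-4.4) + 8×L_1(-4.4)
P(-4.4) = 11.500000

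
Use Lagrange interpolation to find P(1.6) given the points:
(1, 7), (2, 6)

Lagrange interpolation formula:
P(x) = Σ yᵢ × Lᵢ(x)
where Lᵢ(x) = Π_{j≠i} (x - xⱼ)/(xᵢ - xⱼ)

L_0(1.6) = (1.6 - 2)/(1 - 2) = 0.400000
L_1(1.6) = (1.6 - 1)/(2 - 1) = 0.600000

P(1.6) = 7×L_0(1.6) + 6×L_1(1.6)
P(1.6) = 6.400000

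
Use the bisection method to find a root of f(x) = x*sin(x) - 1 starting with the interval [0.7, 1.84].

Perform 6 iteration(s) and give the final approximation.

f(x) = x*sin(x) - 1
Initial interval: [0.7, 1.84]

Iteration 1:
  c_1 = (0.700000 + 1.840000)/2 = 1.270000
  f(c_1) = f(1.270000) = 0.212978
  f(a) × f(c) < 0, new interval: [0.700000, 1.270000]
Iteration 2:
  c_2 = (0.700000 + 1.270000)/2 = 0.985000
  f(c_2) = f(0.985000) = -0.179227
  f(a) × f(c) ≥ 0, new interval: [0.985000, 1.270000]
Iteration 3:
  c_3 = (0.985000 + 1.270000)/2 = 1.127500
  f(c_3) = f(1.127500) = 0.018519
  f(a) × f(c) < 0, new interval: [0.985000, 1.127500]
Iteration 4:
  c_4 = (0.985000 + 1.127500)/2 = 1.056250
  f(c_4) = f(1.056250) = -0.080517
  f(a) × f(c) ≥ 0, new interval: [1.056250, 1.127500]
Iteration 5:
  c_5 = (1.056250 + 1.127500)/2 = 1.091875
  f(c_5) = f(1.091875) = -0.030969
  f(a) × f(c) ≥ 0, new interval: [1.091875, 1.127500]
Iteration 6:
  c_6 = (1.091875 + 1.127500)/2 = 1.109687
  f(c_6) = f(1.109687) = -0.006209
  f(a) × f(c) ≥ 0, new interval: [1.109687, 1.127500]

After 6 iteration(s), the approximation is c_6 = 1.109687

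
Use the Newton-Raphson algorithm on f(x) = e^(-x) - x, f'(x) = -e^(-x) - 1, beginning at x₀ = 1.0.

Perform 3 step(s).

f(x) = e^(-x) - x
f'(x) = -e^(-x) - 1
x₀ = 1.0

Newton-Raphson formula: x_{n+1} = x_n - f(x_n)/f'(x_n)

Iteration 1:
  f(1.000000) = -0.632121
  f'(1.000000) = -1.367879
  x_1 = 1.000000 - (-0.632121)/(-1.367879) = 0.537883
Iteration 2:
  f(0.537883) = 0.046100
  f'(0.537883) = -1.583983
  x_2 = 0.537883 - 0.046100/(-1.583983) = 0.566987
Iteration 3:
  f(0.566987) = 0.000245
  f'(0.566987) = -1.567232
  x_3 = 0.566987 - 0.000245/(-1.567232) = 0.567143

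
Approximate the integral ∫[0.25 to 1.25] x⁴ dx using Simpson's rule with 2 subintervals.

f(x) = x⁴
a = 0.25, b = 1.25, n = 2
h = (b - a)/n = 0.500000

Simpson's rule: (h/3)[f(x₀) + 4f(x₁) + 2f(x₂) + ... + f(xₙ)]

x_0 = 0.2500, f(x_0) = 0.003906, coefficient = 1
x_1 = 0.7500, f(x_1) = 0.316406, coefficient = 4
x_2 = 1.2500, f(x_2) = 2.441406, coefficient = 1

I ≈ (0.500000/3) × 3.710938 = 0.618490
Exact value: 0.610156
Error: 0.008333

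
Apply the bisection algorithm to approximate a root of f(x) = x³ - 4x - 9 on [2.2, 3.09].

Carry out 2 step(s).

f(x) = x³ - 4x - 9
Initial interval: [2.2, 3.09]

Iteration 1:
  c_1 = (2.200000 + 3.090000)/2 = 2.645000
  f(c_1) = f(2.645000) = -1.075514
  f(a) × f(c) ≥ 0, new interval: [2.645000, 3.090000]
Iteration 2:
  c_2 = (2.645000 + 3.090000)/2 = 2.867500
  f(c_2) = f(2.867500) = 3.108180
  f(a) × f(c) < 0, new interval: [2.645000, 2.867500]

After 2 iteration(s), the approximation is c_2 = 2.867500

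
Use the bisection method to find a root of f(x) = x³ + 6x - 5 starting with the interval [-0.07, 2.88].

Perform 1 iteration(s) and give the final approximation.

f(x) = x³ + 6x - 5
Initial interval: [-0.07, 2.88]

Iteration 1:
  c_1 = (-0.070000 + 2.880000)/2 = 1.405000
  f(c_1) = f(1.405000) = 6.203505
  f(a) × f(c) < 0, new interval: [-0.070000, 1.405000]

After 1 iteration(s), the approximation is c_1 = 1.405000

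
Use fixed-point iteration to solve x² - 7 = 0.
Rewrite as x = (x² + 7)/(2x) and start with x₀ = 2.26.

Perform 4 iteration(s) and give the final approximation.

Equation: x² - 7 = 0
Fixed-point form: x = (x² + 7)/(2x)
x₀ = 2.26

x_1 = g(2.260000) = 2.678673
x_2 = g(2.678673) = 2.645954
x_3 = g(2.645954) = 2.645751
x_4 = g(2.645751) = 2.645751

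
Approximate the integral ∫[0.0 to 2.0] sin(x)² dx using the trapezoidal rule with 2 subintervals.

f(x) = sin(x)²
a = 0.0, b = 2.0, n = 2
h = (b - a)/n = 1.000000

Trapezoidal rule: (h/2)[f(x₀) + 2f(x₁) + 2f(x₂) + ... + f(xₙ)]

x_0 = 0.0000, f(x_0) = 0.000000, coefficient = 1
x_1 = 1.0000, f(x_1) = 0.708073, coefficient = 2
x_2 = 2.0000, f(x_2) = 0.826822, coefficient = 1

I ≈ (1.000000/2) × 2.242969 = 1.121484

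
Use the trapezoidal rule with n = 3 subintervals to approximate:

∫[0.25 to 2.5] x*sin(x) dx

f(x) = x*sin(x)
a = 0.25, b = 2.5, n = 3
h = (b - a)/n = 0.750000

Trapezoidal rule: (h/2)[f(x₀) + 2f(x₁) + 2f(x₂) + ... + f(xₙ)]

x_0 = 0.2500, f(x_0) = 0.061851, coefficient = 1
x_1 = 1.0000, f(x_1) = 0.841471, coefficient = 2
x_2 = 1.7500, f(x_2) = 1.721975, coefficient = 2
x_3 = 2.5000, f(x_3) = 1.496180, coefficient = 1

I ≈ (0.750000/2) × 6.684924 = 2.506847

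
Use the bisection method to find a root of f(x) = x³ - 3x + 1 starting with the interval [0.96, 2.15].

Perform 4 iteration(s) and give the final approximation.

f(x) = x³ - 3x + 1
Initial interval: [0.96, 2.15]

Iteration 1:
  c_1 = (0.960000 + 2.150000)/2 = 1.555000
  f(c_1) = f(1.555000) = 0.095029
  f(a) × f(c) < 0, new interval: [0.960000, 1.555000]
Iteration 2:
  c_2 = (0.960000 + 1.555000)/2 = 1.257500
  f(c_2) = f(1.257500) = -0.784007
  f(a) × f(c) ≥ 0, new interval: [1.257500, 1.555000]
Iteration 3:
  c_3 = (1.257500 + 1.555000)/2 = 1.406250
  f(c_3) = f(1.406250) = -0.437836
  f(a) × f(c) ≥ 0, new interval: [1.406250, 1.555000]
Iteration 4:
  c_4 = (1.406250 + 1.555000)/2 = 1.480625
  f(c_4) = f(1.480625) = -0.195974
  f(a) × f(c) ≥ 0, new interval: [1.480625, 1.555000]

After 4 iteration(s), the approximation is c_4 = 1.480625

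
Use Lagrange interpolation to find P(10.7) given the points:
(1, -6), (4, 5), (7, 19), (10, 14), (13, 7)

Lagrange interpolation formula:
P(x) = Σ yᵢ × Lᵢ(x)
where Lᵢ(x) = Π_{j≠i} (x - xⱼ)/(xᵢ - xⱼ)

L_0(10.7) = (10.7 - 4)/(1 - 4) × (10.7 - 7)/(1 - 7) × (10.7 - 10)/(1 - 10) × (10.7 - 13)/(1 - 13) = -0.020531
L_1(10.7) = (10.7 - 1)/(4 - 1) × (10.7 - 7)/(4 - 7) × (10.7 - 10)/(4 - 10) × (10.7 - 13)/(4 - 13) = 0.118895
L_2(10.7) = (10.7 - 1)/(7 - 1) × (10.7 - 4)/(7 - 4) × (10.7 - 10)/(7 - 10) × (10.7 - 13)/(7 - 13) = -0.322944
L_3(10.7) = (10.7 - 1)/(10 - 1) × (10.7 - 4)/(10 - 4) × (10.7 - 7)/(10 - 7) × (10.7 - 13)/(10 - 13) = 1.137994
L_4(10.7) = (10.7 - 1)/(13 - 1) × (10.7 - 4)/(13 - 4) × (10.7 - 7)/(13 - 7) × (10.7 - 10)/(13 - 10) = 0.086586

P(10.7) = (-6)×L_0(10.7) + 5×L_1(10.7) + 19×L_2(10.7) + 14×L_3(10.7) + 7×L_4(10.7)
P(10.7) = 11.119737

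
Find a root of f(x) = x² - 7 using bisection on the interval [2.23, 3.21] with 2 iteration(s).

f(x) = x² - 7
Initial interval: [2.23, 3.21]

Iteration 1:
  c_1 = (2.230000 + 3.210000)/2 = 2.720000
  f(c_1) = f(2.720000) = 0.398400
  f(a) × f(c) < 0, new interval: [2.230000, 2.720000]
Iteration 2:
  c_2 = (2.230000 + 2.720000)/2 = 2.475000
  f(c_2) = f(2.475000) = -0.874375
  f(a) × f(c) ≥ 0, new interval: [2.475000, 2.720000]

After 2 iteration(s), the approximation is c_2 = 2.475000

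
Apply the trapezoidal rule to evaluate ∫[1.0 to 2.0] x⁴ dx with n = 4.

f(x) = x⁴
a = 1.0, b = 2.0, n = 4
h = (b - a)/n = 0.250000

Trapezoidal rule: (h/2)[f(x₀) + 2f(x₁) + 2f(x₂) + ... + f(xₙ)]

x_0 = 1.0000, f(x_0) = 1.000000, coefficient = 1
x_1 = 1.2500, f(x_1) = 2.441406, coefficient = 2
x_2 = 1.5000, f(x_2) = 5.062500, coefficient = 2
x_3 = 1.7500, f(x_3) = 9.378906, coefficient = 2
x_4 = 2.0000, f(x_4) = 16.000000, coefficient = 1

I ≈ (0.250000/2) × 50.765625 = 6.345703
Exact value: 6.200000
Error: 0.145703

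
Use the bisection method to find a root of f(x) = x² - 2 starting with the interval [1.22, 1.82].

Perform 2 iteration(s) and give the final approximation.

f(x) = x² - 2
Initial interval: [1.22, 1.82]

Iteration 1:
  c_1 = (1.220000 + 1.820000)/2 = 1.520000
  f(c_1) = f(1.520000) = 0.310400
  f(a) × f(c) < 0, new interval: [1.220000, 1.520000]
Iteration 2:
  c_2 = (1.220000 + 1.520000)/2 = 1.370000
  f(c_2) = f(1.370000) = -0.123100
  f(a) × f(c) ≥ 0, new interval: [1.370000, 1.520000]

After 2 iteration(s), the approximation is c_2 = 1.370000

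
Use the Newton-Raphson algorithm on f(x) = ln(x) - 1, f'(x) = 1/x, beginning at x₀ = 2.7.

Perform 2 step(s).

f(x) = ln(x) - 1
f'(x) = 1/x
x₀ = 2.7

Newton-Raphson formula: x_{n+1} = x_n - f(x_n)/f'(x_n)

Iteration 1:
  f(2.700000) = -0.006748
  f'(2.700000) = 0.370370
  x_1 = 2.700000 - (-0.006748)/0.370370 = 2.718220
Iteration 2:
  f(2.718220) = -0.000023
  f'(2.718220) = 0.367888
  x_2 = 2.718220 - (-0.000023)/0.367888 = 2.718282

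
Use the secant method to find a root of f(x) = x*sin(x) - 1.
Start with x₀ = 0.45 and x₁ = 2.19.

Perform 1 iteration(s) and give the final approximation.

f(x) = x*sin(x) - 1
x₀ = 0.45, x₁ = 2.19

Secant formula: x_{n+1} = x_n - f(x_n)(x_n - x_{n-1})/(f(x_n) - f(x_{n-1}))

Iteration 1:
  f(0.450000) = -0.804266
  f(2.190000) = 0.783407
  x_2 = 2.190000 - 0.783407×(2.190000 - 0.450000)/(0.783407 - (-0.804266))
       = 1.331430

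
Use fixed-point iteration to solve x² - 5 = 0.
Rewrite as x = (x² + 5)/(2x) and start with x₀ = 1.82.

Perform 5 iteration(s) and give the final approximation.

Equation: x² - 5 = 0
Fixed-point form: x = (x² + 5)/(2x)
x₀ = 1.82

x_1 = g(1.820000) = 2.283626
x_2 = g(2.283626) = 2.236563
x_3 = g(2.236563) = 2.236068
x_4 = g(2.236068) = 2.236068
x_5 = g(2.236068) = 2.236068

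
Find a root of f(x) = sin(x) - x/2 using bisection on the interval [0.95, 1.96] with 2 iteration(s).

f(x) = sin(x) - x/2
Initial interval: [0.95, 1.96]

Iteration 1:
  c_1 = (0.950000 + 1.960000)/2 = 1.455000
  f(c_1) = f(1.455000) = 0.265803
  f(a) × f(c) ≥ 0, new interval: [1.455000, 1.960000]
Iteration 2:
  c_2 = (1.455000 + 1.960000)/2 = 1.707500
  f(c_2) = f(1.707500) = 0.136921
  f(a) × f(c) ≥ 0, new interval: [1.707500, 1.960000]

After 2 iteration(s), the approximation is c_2 = 1.707500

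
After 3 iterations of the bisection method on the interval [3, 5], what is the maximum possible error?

Bisection error bound: |error| ≤ (b-a)/2^n
|error| ≤ (5 - 3)/2^3 = 2/2^3
|error| ≤ 0.2500000000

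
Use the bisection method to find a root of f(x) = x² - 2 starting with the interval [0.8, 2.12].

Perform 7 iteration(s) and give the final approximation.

f(x) = x² - 2
Initial interval: [0.8, 2.12]

Iteration 1:
  c_1 = (0.800000 + 2.120000)/2 = 1.460000
  f(c_1) = f(1.460000) = 0.131600
  f(a) × f(c) < 0, new interval: [0.800000, 1.460000]
Iteration 2:
  c_2 = (0.800000 + 1.460000)/2 = 1.130000
  f(c_2) = f(1.130000) = -0.723100
  f(a) × f(c) ≥ 0, new interval: [1.130000, 1.460000]
Iteration 3:
  c_3 = (1.130000 + 1.460000)/2 = 1.295000
  f(c_3) = f(1.295000) = -0.322975
  f(a) × f(c) ≥ 0, new interval: [1.295000, 1.460000]
Iteration 4:
  c_4 = (1.295000 + 1.460000)/2 = 1.377500
  f(c_4) = f(1.377500) = -0.102494
  f(a) × f(c) ≥ 0, new interval: [1.377500, 1.460000]
Iteration 5:
  c_5 = (1.377500 + 1.460000)/2 = 1.418750
  f(c_5) = f(1.418750) = 0.012852
  f(a) × f(c) < 0, new interval: [1.377500, 1.418750]
Iteration 6:
  c_6 = (1.377500 + 1.418750)/2 = 1.398125
  f(c_6) = f(1.398125) = -0.045246
  f(a) × f(c) ≥ 0, new interval: [1.398125, 1.418750]
Iteration 7:
  c_7 = (1.398125 + 1.418750)/2 = 1.408437
  f(c_7) = f(1.408437) = -0.016304
  f(a) × f(c) ≥ 0, new interval: [1.408437, 1.418750]

After 7 iteration(s), the approximation is c_7 = 1.408437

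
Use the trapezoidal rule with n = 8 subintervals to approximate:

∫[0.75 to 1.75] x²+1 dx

f(x) = x²+1
a = 0.75, b = 1.75, n = 8
h = (b - a)/n = 0.125000

Trapezoidal rule: (h/2)[f(x₀) + 2f(x₁) + 2f(x₂) + ... + f(xₙ)]

x_0 = 0.7500, f(x_0) = 1.562500, coefficient = 1
x_1 = 0.8750, f(x_1) = 1.765625, coefficient = 2
x_2 = 1.0000, f(x_2) = 2.000000, coefficient = 2
x_3 = 1.1250, f(x_3) = 2.265625, coefficient = 2
x_4 = 1.2500, f(x_4) = 2.562500, coefficient = 2
x_5 = 1.3750, f(x_5) = 2.890625, coefficient = 2
x_6 = 1.5000, f(x_6) = 3.250000, coefficient = 2
x_7 = 1.6250, f(x_7) = 3.640625, coefficient = 2
x_8 = 1.7500, f(x_8) = 4.062500, coefficient = 1

I ≈ (0.125000/2) × 42.375000 = 2.648438
Exact value: 2.645833
Error: 0.002604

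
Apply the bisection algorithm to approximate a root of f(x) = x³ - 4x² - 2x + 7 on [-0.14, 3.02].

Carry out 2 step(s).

f(x) = x³ - 4x² - 2x + 7
Initial interval: [-0.14, 3.02]

Iteration 1:
  c_1 = (-0.140000 + 3.020000)/2 = 1.440000
  f(c_1) = f(1.440000) = -1.188416
  f(a) × f(c) < 0, new interval: [-0.140000, 1.440000]
Iteration 2:
  c_2 = (-0.140000 + 1.440000)/2 = 0.650000
  f(c_2) = f(0.650000) = 4.284625
  f(a) × f(c) ≥ 0, new interval: [0.650000, 1.440000]

After 2 iteration(s), the approximation is c_2 = 0.650000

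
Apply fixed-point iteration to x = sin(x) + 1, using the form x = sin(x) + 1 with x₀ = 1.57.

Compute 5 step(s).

Equation: x = sin(x) + 1
Fixed-point form: x = sin(x) + 1
x₀ = 1.57

x_1 = g(1.570000) = 2.000000
x_2 = g(2.000000) = 1.909298
x_3 = g(1.909298) = 1.943253
x_4 = g(1.943253) = 1.931436
x_5 = g(1.931436) = 1.935671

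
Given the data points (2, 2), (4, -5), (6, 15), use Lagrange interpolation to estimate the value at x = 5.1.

Lagrange interpolation formula:
P(x) = Σ yᵢ × Lᵢ(x)
where Lᵢ(x) = Π_{j≠i} (x - xⱼ)/(xᵢ - xⱼ)

L_0(5.1) = (5.1 - 4)/(2 - 4) × (5.1 - 6)/(2 - 6) = -0.123750
L_1(5.1) = (5.1 - 2)/(4 - 2) × (5.1 - 6)/(4 - 6) = 0.697500
L_2(5.1) = (5.1 - 2)/(6 - 2) × (5.1 - 4)/(6 - 4) = 0.426250

P(5.1) = 2×L_0(5.1) + (-5)×L_1(5.1) + 15×L_2(5.1)
P(5.1) = 2.658750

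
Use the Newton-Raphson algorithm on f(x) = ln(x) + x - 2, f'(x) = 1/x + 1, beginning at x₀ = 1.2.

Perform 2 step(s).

f(x) = ln(x) + x - 2
f'(x) = 1/x + 1
x₀ = 1.2

Newton-Raphson formula: x_{n+1} = x_n - f(x_n)/f'(x_n)

Iteration 1:
  f(1.200000) = -0.617678
  f'(1.200000) = 1.833333
  x_1 = 1.200000 - (-0.617678)/1.833333 = 1.536916
Iteration 2:
  f(1.536916) = -0.033307
  f'(1.536916) = 1.650654
  x_2 = 1.536916 - (-0.033307)/1.650654 = 1.557094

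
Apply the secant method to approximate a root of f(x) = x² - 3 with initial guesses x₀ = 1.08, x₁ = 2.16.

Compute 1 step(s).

f(x) = x² - 3
x₀ = 1.08, x₁ = 2.16

Secant formula: x_{n+1} = x_n - f(x_n)(x_n - x_{n-1})/(f(x_n) - f(x_{n-1}))

Iteration 1:
  f(1.080000) = -1.833600
  f(2.160000) = 1.665600
  x_2 = 2.160000 - 1.665600×(2.160000 - 1.080000)/(1.665600 - (-1.833600))
       = 1.645926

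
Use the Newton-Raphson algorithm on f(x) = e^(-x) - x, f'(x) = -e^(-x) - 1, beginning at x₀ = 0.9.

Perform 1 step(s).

f(x) = e^(-x) - x
f'(x) = -e^(-x) - 1
x₀ = 0.9

Newton-Raphson formula: x_{n+1} = x_n - f(x_n)/f'(x_n)

Iteration 1:
  f(0.900000) = -0.493430
  f'(0.900000) = -1.406570
  x_1 = 0.900000 - (-0.493430)/(-1.406570) = 0.549196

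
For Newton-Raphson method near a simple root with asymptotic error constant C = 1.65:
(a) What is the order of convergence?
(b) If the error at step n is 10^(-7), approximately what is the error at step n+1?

(a) Newton-Raphson has quadratic (order 2) convergence near simple roots.
    This means |e_{n+1}| ≈ C|e_n|².

(b) With |e_n| = 10^(-7) and C = 1.65:
    |e_{n+1}| ≈ 1.65 × (10^(-7))² = 1.65 × 10^(-14)

(a) 2 (quadratic); (b) |e_{n+1}| ≈ 1.650e-14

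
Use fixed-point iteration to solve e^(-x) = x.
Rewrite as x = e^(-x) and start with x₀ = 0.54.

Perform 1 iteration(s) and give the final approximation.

Equation: e^(-x) = x
Fixed-point form: x = e^(-x)
x₀ = 0.54

x_1 = g(0.540000) = 0.582748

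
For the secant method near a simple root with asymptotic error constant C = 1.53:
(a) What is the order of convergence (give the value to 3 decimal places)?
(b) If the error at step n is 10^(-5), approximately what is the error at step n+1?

(a) Secant method has superlinear convergence with order φ = (1+√5)/2 ≈ 1.618.
    This means |e_{n+1}| ≈ C|e_n|^1.618.

(b) With |e_n| = 10^(-5) and C = 1.53:
    |e_{n+1}| ≈ 1.53 × (10^(-5))^1.618 = 1.53 × 10^(-8.09)

(a) ≈ 1.618 (golden ratio); (b) |e_{n+1}| ≈ 1.243e-08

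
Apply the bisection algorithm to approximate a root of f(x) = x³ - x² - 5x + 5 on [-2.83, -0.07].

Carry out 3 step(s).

f(x) = x³ - x² - 5x + 5
Initial interval: [-2.83, -0.07]

Iteration 1:
  c_1 = (-2.830000 + (-0.070000))/2 = -1.450000
  f(c_1) = f(-1.450000) = 7.098875
  f(a) × f(c) < 0, new interval: [-2.830000, -1.450000]
Iteration 2:
  c_2 = (-2.830000 + (-1.450000))/2 = -2.140000
  f(c_2) = f(-2.140000) = 1.320056
  f(a) × f(c) < 0, new interval: [-2.830000, -2.140000]
Iteration 3:
  c_3 = (-2.830000 + (-2.140000))/2 = -2.485000
  f(c_3) = f(-2.485000) = -4.095659
  f(a) × f(c) ≥ 0, new interval: [-2.485000, -2.140000]

After 3 iteration(s), the approximation is c_3 = -2.485000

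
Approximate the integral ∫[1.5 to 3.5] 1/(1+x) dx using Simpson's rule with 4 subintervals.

f(x) = 1/(1+x)
a = 1.5, b = 3.5, n = 4
h = (b - a)/n = 0.500000

Simpson's rule: (h/3)[f(x₀) + 4f(x₁) + 2f(x₂) + ... + f(xₙ)]

x_0 = 1.5000, f(x_0) = 0.400000, coefficient = 1
x_1 = 2.0000, f(x_1) = 0.333333, coefficient = 4
x_2 = 2.5000, f(x_2) = 0.285714, coefficient = 2
x_3 = 3.0000, f(x_3) = 0.250000, coefficient = 4
x_4 = 3.5000, f(x_4) = 0.222222, coefficient = 1

I ≈ (0.500000/3) × 3.526984 = 0.587831
Exact value: 0.587787
Error: 0.000044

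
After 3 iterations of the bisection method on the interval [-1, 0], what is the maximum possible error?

Bisection error bound: |error| ≤ (b-a)/2^n
|error| ≤ (0 - (-1))/2^3 = 1/2^3
|error| ≤ 0.1250000000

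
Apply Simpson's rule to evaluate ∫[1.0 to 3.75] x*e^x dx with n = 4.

f(x) = x*e^x
a = 1.0, b = 3.75, n = 4
h = (b - a)/n = 0.687500

Simpson's rule: (h/3)[f(x₀) + 4f(x₁) + 2f(x₂) + ... + f(xₙ)]

x_0 = 1.0000, f(x_0) = 2.718282, coefficient = 1
x_1 = 1.6875, f(x_1) = 9.122539, coefficient = 4
x_2 = 2.3750, f(x_2) = 25.533656, coefficient = 2
x_3 = 3.0625, f(x_3) = 65.479137, coefficient = 4
x_4 = 3.7500, f(x_4) = 159.454058, coefficient = 1

I ≈ (0.687500/3) × 511.646356 = 117.252290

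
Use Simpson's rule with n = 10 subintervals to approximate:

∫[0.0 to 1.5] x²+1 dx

f(x) = x²+1
a = 0.0, b = 1.5, n = 10
h = (b - a)/n = 0.150000

Simpson's rule: (h/3)[f(x₀) + 4f(x₁) + 2f(x₂) + ... + f(xₙ)]

x_0 = 0.0000, f(x_0) = 1.000000, coefficient = 1
x_1 = 0.1500, f(x_1) = 1.022500, coefficient = 4
x_2 = 0.3000, f(x_2) = 1.090000, coefficient = 2
x_3 = 0.4500, f(x_3) = 1.202500, coefficient = 4
x_4 = 0.6000, f(x_4) = 1.360000, coefficient = 2
x_5 = 0.7500, f(x_5) = 1.562500, coefficient = 4
x_6 = 0.9000, f(x_6) = 1.810000, coefficient = 2
x_7 = 1.0500, f(x_7) = 2.102500, coefficient = 4
x_8 = 1.2000, f(x_8) = 2.440000, coefficient = 2
x_9 = 1.3500, f(x_9) = 2.822500, coefficient = 4
x_10 = 1.5000, f(x_10) = 3.250000, coefficient = 1

I ≈ (0.150000/3) × 52.500000 = 2.625000
Exact value: 2.625000
Error: 0.000000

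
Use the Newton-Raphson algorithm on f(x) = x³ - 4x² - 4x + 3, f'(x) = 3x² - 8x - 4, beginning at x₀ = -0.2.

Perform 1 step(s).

f(x) = x³ - 4x² - 4x + 3
f'(x) = 3x² - 8x - 4
x₀ = -0.2

Newton-Raphson formula: x_{n+1} = x_n - f(x_n)/f'(x_n)

Iteration 1:
  f(-0.200000) = 3.632000
  f'(-0.200000) = -2.280000
  x_1 = -0.200000 - 3.632000/(-2.280000) = 1.392982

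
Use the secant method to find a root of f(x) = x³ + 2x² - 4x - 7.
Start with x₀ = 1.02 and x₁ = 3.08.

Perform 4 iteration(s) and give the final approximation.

f(x) = x³ + 2x² - 4x - 7
x₀ = 1.02, x₁ = 3.08

Secant formula: x_{n+1} = x_n - f(x_n)(x_n - x_{n-1})/(f(x_n) - f(x_{n-1}))

Iteration 1:
  f(1.020000) = -7.937992
  f(3.080000) = 28.870912
  x_2 = 3.080000 - 28.870912×(3.080000 - 1.020000)/(28.870912 - (-7.937992))
       = 1.464247
Iteration 2:
  f(3.080000) = 28.870912
  f(1.464247) = -5.429572
  x_3 = 1.464247 - (-5.429572)×(1.464247 - 3.080000)/(-5.429572 - 28.870912)
       = 1.720012
Iteration 3:
  f(1.464247) = -5.429572
  f(1.720012) = -2.874612
  x_4 = 1.720012 - (-2.874612)×(1.720012 - 1.464247)/(-2.874612 - (-5.429572))
       = 2.007775
Iteration 4:
  f(1.720012) = -2.874612
  f(2.007775) = 1.124886
  x_5 = 2.007775 - 1.124886×(2.007775 - 1.720012)/(1.124886 - (-2.874612))
       = 1.926840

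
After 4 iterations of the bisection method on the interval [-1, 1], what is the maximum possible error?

Bisection error bound: |error| ≤ (b-a)/2^n
|error| ≤ (1 - (-1))/2^4 = 2/2^4
|error| ≤ 0.1250000000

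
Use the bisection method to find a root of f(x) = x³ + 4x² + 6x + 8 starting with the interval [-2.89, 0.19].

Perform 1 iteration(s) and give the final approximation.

f(x) = x³ + 4x² + 6x + 8
Initial interval: [-2.89, 0.19]

Iteration 1:
  c_1 = (-2.890000 + 0.190000)/2 = -1.350000
  f(c_1) = f(-1.350000) = 4.729625
  f(a) × f(c) < 0, new interval: [-2.890000, -1.350000]

After 1 iteration(s), the approximation is c_1 = -1.350000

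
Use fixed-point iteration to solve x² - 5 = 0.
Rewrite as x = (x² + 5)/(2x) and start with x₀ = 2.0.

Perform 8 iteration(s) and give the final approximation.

Equation: x² - 5 = 0
Fixed-point form: x = (x² + 5)/(2x)
x₀ = 2.0

x_1 = g(2.000000) = 2.250000
x_2 = g(2.250000) = 2.236111
x_3 = g(2.236111) = 2.236068
x_4 = g(2.236068) = 2.236068
x_5 = g(2.236068) = 2.236068
x_6 = g(2.236068) = 2.236068
x_7 = g(2.236068) = 2.236068
x_8 = g(2.236068) = 2.236068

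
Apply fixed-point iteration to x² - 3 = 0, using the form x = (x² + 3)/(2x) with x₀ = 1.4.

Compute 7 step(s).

Equation: x² - 3 = 0
Fixed-point form: x = (x² + 3)/(2x)
x₀ = 1.4

x_1 = g(1.400000) = 1.771429
x_2 = g(1.771429) = 1.732488
x_3 = g(1.732488) = 1.732051
x_4 = g(1.732051) = 1.732051
x_5 = g(1.732051) = 1.732051
x_6 = g(1.732051) = 1.732051
x_7 = g(1.732051) = 1.732051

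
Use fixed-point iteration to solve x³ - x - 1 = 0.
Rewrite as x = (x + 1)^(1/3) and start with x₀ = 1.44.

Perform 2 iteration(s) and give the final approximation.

Equation: x³ - x - 1 = 0
Fixed-point form: x = (x + 1)^(1/3)
x₀ = 1.44

x_1 = g(1.440000) = 1.346263
x_2 = g(1.346263) = 1.328798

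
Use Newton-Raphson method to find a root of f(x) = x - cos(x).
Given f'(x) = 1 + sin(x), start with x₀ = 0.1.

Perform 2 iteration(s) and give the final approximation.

f(x) = x - cos(x)
f'(x) = 1 + sin(x)
x₀ = 0.1

Newton-Raphson formula: x_{n+1} = x_n - f(x_n)/f'(x_n)

Iteration 1:
  f(0.100000) = -0.895004
  f'(0.100000) = 1.099833
  x_1 = 0.100000 - (-0.895004)/1.099833 = 0.913763
Iteration 2:
  f(0.913763) = 0.302993
  f'(0.913763) = 1.791808
  x_2 = 0.913763 - 0.302993/1.791808 = 0.744664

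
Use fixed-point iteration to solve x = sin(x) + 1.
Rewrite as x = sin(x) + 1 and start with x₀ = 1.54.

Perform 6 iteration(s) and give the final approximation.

Equation: x = sin(x) + 1
Fixed-point form: x = sin(x) + 1
x₀ = 1.54

x_1 = g(1.540000) = 1.999526
x_2 = g(1.999526) = 1.909495
x_3 = g(1.909495) = 1.943188
x_4 = g(1.943188) = 1.931460
x_5 = g(1.931460) = 1.935663
x_6 = g(1.935663) = 1.934171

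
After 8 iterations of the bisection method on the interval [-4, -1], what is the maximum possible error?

Bisection error bound: |error| ≤ (b-a)/2^n
|error| ≤ (-1 - (-4))/2^8 = 3/2^8
|error| ≤ 0.0117187500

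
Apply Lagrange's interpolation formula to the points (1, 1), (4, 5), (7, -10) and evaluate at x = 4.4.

Lagrange interpolation formula:
P(x) = Σ yᵢ × Lᵢ(x)
where Lᵢ(x) = Π_{j≠i} (x - xⱼ)/(xᵢ - xⱼ)

L_0(4.4) = (4.4 - 4)/(1 - 4) × (4.4 - 7)/(1 - 7) = -0.057778
L_1(4.4) = (4.4 - 1)/(4 - 1) × (4.4 - 7)/(4 - 7) = 0.982222
L_2(4.4) = (4.4 - 1)/(7 - 1) × (4.4 - 4)/(7 - 4) = 0.075556

P(4.4) = 1×L_0(4.4) + 5×L_1(4.4) + (-10)×L_2(4.4)
P(4.4) = 4.097778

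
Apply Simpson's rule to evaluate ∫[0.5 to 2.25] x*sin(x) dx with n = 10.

f(x) = x*sin(x)
a = 0.5, b = 2.25, n = 10
h = (b - a)/n = 0.175000

Simpson's rule: (h/3)[f(x₀) + 4f(x₁) + 2f(x₂) + ... + f(xₙ)]

x_0 = 0.5000, f(x_0) = 0.239713, coefficient = 1
x_1 = 0.6750, f(x_1) = 0.421806, coefficient = 4
x_2 = 0.8500, f(x_2) = 0.638588, coefficient = 2
x_3 = 1.0250, f(x_3) = 0.876082, coefficient = 4
x_4 = 1.2000, f(x_4) = 1.118447, coefficient = 2
x_5 = 1.3750, f(x_5) = 1.348728, coefficient = 4
x_6 = 1.5500, f(x_6) = 1.549665, coefficient = 2
x_7 = 1.7250, f(x_7) = 1.704531, coefficient = 4
x_8 = 1.9000, f(x_8) = 1.797970, coefficient = 2
x_9 = 2.0750, f(x_9) = 1.816786, coefficient = 4
x_10 = 2.2500, f(x_10) = 1.750665, coefficient = 1

I ≈ (0.175000/3) × 36.871450 = 2.150835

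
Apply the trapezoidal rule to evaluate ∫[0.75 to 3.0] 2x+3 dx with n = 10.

f(x) = 2x+3
a = 0.75, b = 3.0, n = 10
h = (b - a)/n = 0.225000

Trapezoidal rule: (h/2)[f(x₀) + 2f(x₁) + 2f(x₂) + ... + f(xₙ)]

x_0 = 0.7500, f(x_0) = 4.500000, coefficient = 1
x_1 = 0.9750, f(x_1) = 4.950000, coefficient = 2
x_2 = 1.2000, f(x_2) = 5.400000, coefficient = 2
x_3 = 1.4250, f(x_3) = 5.850000, coefficient = 2
x_4 = 1.6500, f(x_4) = 6.300000, coefficient = 2
x_5 = 1.8750, f(x_5) = 6.750000, coefficient = 2
x_6 = 2.1000, f(x_6) = 7.200000, coefficient = 2
x_7 = 2.3250, f(x_7) = 7.650000, coefficient = 2
x_8 = 2.5500, f(x_8) = 8.100000, coefficient = 2
x_9 = 2.7750, f(x_9) = 8.550000, coefficient = 2
x_10 = 3.0000, f(x_10) = 9.000000, coefficient = 1

I ≈ (0.225000/2) × 135.000000 = 15.187500
Exact value: 15.187500
Error: 0.000000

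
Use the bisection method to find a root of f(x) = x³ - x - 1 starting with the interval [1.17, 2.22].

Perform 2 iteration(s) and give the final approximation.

f(x) = x³ - x - 1
Initial interval: [1.17, 2.22]

Iteration 1:
  c_1 = (1.170000 + 2.220000)/2 = 1.695000
  f(c_1) = f(1.695000) = 2.174777
  f(a) × f(c) < 0, new interval: [1.170000, 1.695000]
Iteration 2:
  c_2 = (1.170000 + 1.695000)/2 = 1.432500
  f(c_2) = f(1.432500) = 0.507071
  f(a) × f(c) < 0, new interval: [1.170000, 1.432500]

After 2 iteration(s), the approximation is c_2 = 1.432500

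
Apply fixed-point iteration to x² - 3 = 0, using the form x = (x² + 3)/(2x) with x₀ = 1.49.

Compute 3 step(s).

Equation: x² - 3 = 0
Fixed-point form: x = (x² + 3)/(2x)
x₀ = 1.49

x_1 = g(1.490000) = 1.751711
x_2 = g(1.751711) = 1.732161
x_3 = g(1.732161) = 1.732051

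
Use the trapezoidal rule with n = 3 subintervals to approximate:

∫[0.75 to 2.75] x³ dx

f(x) = x³
a = 0.75, b = 2.75, n = 3
h = (b - a)/n = 0.666667

Trapezoidal rule: (h/2)[f(x₀) + 2f(x₁) + 2f(x₂) + ... + f(xₙ)]

x_0 = 0.7500, f(x_0) = 0.421875, coefficient = 1
x_1 = 1.4167, f(x_1) = 2.843171, coefficient = 2
x_2 = 2.0833, f(x_2) = 9.042245, coefficient = 2
x_3 = 2.7500, f(x_3) = 20.796875, coefficient = 1

I ≈ (0.666667/2) × 44.989583 = 14.996528
Exact value: 14.218750
Error: 0.777778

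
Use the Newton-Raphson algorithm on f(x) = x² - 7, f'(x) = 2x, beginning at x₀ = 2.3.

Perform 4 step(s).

f(x) = x² - 7
f'(x) = 2x
x₀ = 2.3

Newton-Raphson formula: x_{n+1} = x_n - f(x_n)/f'(x_n)

Iteration 1:
  f(2.300000) = -1.710000
  f'(2.300000) = 4.600000
  x_1 = 2.300000 - (-1.710000)/4.600000 = 2.671739
Iteration 2:
  f(2.671739) = 0.138190
  f'(2.671739) = 5.343478
  x_2 = 2.671739 - 0.138190/5.343478 = 2.645878
Iteration 3:
  f(2.645878) = 0.000669
  f'(2.645878) = 5.291755
  x_3 = 2.645878 - 0.000669/5.291755 = 2.645751
Iteration 4:
  f(2.645751) = 0.000000
  f'(2.645751) = 5.291503
  x_4 = 2.645751 - 0.000000/5.291503 = 2.645751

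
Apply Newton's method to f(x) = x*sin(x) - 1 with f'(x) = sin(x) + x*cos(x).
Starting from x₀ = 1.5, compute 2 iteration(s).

f(x) = x*sin(x) - 1
f'(x) = sin(x) + x*cos(x)
x₀ = 1.5

Newton-Raphson formula: x_{n+1} = x_n - f(x_n)/f'(x_n)

Iteration 1:
  f(1.500000) = 0.496242
  f'(1.500000) = 1.103601
  x_1 = 1.500000 - 0.496242/1.103601 = 1.050342
Iteration 2:
  f(1.050342) = -0.088730
  f'(1.050342) = 1.389902
  x_2 = 1.050342 - (-0.088730)/1.389902 = 1.114181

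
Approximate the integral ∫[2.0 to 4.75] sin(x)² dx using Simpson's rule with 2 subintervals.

f(x) = sin(x)²
a = 2.0, b = 4.75, n = 2
h = (b - a)/n = 1.375000

Simpson's rule: (h/3)[f(x₀) + 4f(x₁) + 2f(x₂) + ... + f(xₙ)]

x_0 = 2.0000, f(x_0) = 0.826822, coefficient = 1
x_1 = 3.3750, f(x_1) = 0.053497, coefficient = 4
x_2 = 4.7500, f(x_2) = 0.998586, coefficient = 1

I ≈ (1.375000/3) × 2.039395 = 0.934723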